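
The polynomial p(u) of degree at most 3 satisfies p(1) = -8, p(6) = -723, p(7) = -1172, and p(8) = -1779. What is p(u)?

Write p(u) = au^3 + bu^2 + cu + d. Substituting each data point gives a linear system:
  a + b + c + d = -8
  216a + 36b + 6c + d = -723
  343a + 49b + 7c + d = -1172
  512a + 64b + 8c + d = -1779
Solving the system yields a = -4, b = 5, c = -6, d = -3.
So p(u) = -4u³ + 5u² - 6u - 3.
Check: p(8) = -1779. ✓

p(u) = -4u^3 + 5u^2 - 6u - 3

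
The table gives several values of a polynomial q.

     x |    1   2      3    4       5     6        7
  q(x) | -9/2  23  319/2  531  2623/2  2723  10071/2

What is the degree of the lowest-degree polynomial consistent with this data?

4

Forward differences of the values at x = 1, 2, 3, 4, 5, 6, 7:
  q  : -9/2  23  319/2  531  2623/2  2723  10071/2
  Δ  : 55/2  273/2  743/2  1561/2  2823/2  4625/2
  Δ^2: 109  235  409  631  901
  Δ^3: 126  174  222  270
  Δ^4: 48  48  48
  Δ^5: 0  0
  Δ^6: 0
The fourth differences are constant (48) and nonzero, while all higher differences vanish, so the minimal degree is 4.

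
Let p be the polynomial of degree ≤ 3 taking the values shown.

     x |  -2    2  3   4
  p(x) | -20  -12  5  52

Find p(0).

Using the Lagrange interpolation formula with nodes -2, 2, 3, 4:
  L_0(x) = (x - 2)(x - 3)(x - 4) / -120
  L_1(x) = (x + 2)(x - 3)(x - 4) / 8
  L_2(x) = (x + 2)(x - 2)(x - 4) / -5
  L_3(x) = (x + 2)(x - 2)(x - 3) / 12
Then p(x) = -20·L_0(x) - 12·L_1(x) + 5·L_2(x) + 52·L_3(x).
Expanding and collecting terms gives p(x) = 2x^3 - 3x^2 - 6x - 4.
Evaluating at x = 0: p(0) = -4.

-4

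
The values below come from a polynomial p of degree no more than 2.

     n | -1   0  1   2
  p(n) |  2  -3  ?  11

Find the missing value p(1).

0

On equispaced nodes a degree-2 polynomial has vanishing third forward difference, so
  - p(-1) + 3·p(0) - 3·p(1) + p(2) = 0.
Substituting the known values and solving for p(1):
  -3·p(1) = 0
  p(1) = 0.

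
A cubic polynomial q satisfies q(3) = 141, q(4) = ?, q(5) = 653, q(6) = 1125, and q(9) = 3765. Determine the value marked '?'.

335

The 4 known points determine the degree-3 polynomial uniquely.
Write q(s) = as^3 + bs^2 + cs + d. Substituting each data point gives a linear system:
  27a + 9b + 3c + d = 141
  125a + 25b + 5c + d = 653
  216a + 36b + 6c + d = 1125
  729a + 81b + 9c + d = 3765
Solving the system yields a = 5, b = 2, c = -5, d = 3.
So q(s) = 5s^3 + 2s^2 - 5s + 3.
Then q(4) = 335.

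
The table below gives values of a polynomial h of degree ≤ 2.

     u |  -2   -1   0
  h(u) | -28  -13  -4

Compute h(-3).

Write h(u) = au^2 + bu + c. Substituting each data point gives a linear system:
  4a - 2b + c = -28
  a - b + c = -13
  c = -4
Solving the system yields a = -3, b = 6, c = -4.
So h(u) = -3u² + 6u - 4.
Then h(-3) = -49.

-49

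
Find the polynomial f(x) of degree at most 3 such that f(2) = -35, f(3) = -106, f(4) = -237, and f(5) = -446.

Using the Lagrange interpolation formula with nodes 2, 3, 4, 5:
  L_0(x) = (x - 3)(x - 4)(x - 5) / -6
  L_1(x) = (x - 2)(x - 4)(x - 5) / 2
  L_2(x) = (x - 2)(x - 3)(x - 5) / -2
  L_3(x) = (x - 2)(x - 3)(x - 4) / 6
Then f(x) = -35·L_0(x) - 106·L_1(x) - 237·L_2(x) - 446·L_3(x).
Expanding and collecting terms gives f(x) = -3x^3 - 3x^2 + x - 1.
Check: f(5) = -446. ✓

f(x) = -3x^3 - 3x^2 + x - 1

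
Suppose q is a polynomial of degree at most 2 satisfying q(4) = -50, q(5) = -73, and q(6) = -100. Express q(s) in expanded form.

Write q(s) = as^2 + bs + c. Substituting each data point gives a linear system:
  16a + 4b + c = -50
  25a + 5b + c = -73
  36a + 6b + c = -100
Solving the system yields a = -2, b = -5, c = 2.
So q(s) = -2s² - 5s + 2.
Check: q(6) = -100. ✓

q(s) = -2s^2 - 5s + 2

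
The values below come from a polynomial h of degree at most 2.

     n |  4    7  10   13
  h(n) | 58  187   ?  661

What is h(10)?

388

The 3 known points determine the degree-2 polynomial uniquely.
Write h(n) = an^2 + bn + c. Substituting each data point gives a linear system:
  16a + 4b + c = 58
  49a + 7b + c = 187
  169a + 13b + c = 661
Solving the system yields a = 4, b = -1, c = -2.
So h(n) = 4n^2 - n - 2.
Then h(10) = 388.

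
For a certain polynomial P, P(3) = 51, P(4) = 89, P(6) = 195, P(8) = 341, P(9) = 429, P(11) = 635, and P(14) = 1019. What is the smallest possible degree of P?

2

Divided differences on the nodes 3, 4, 6, 8, 9, 11, 14:
  order 0: 51  89  195  341  429  635  1019
  order 1: 38  53  73  88  103  128
  order 2: 5  5  5  5  5
  order 3: 0  0  0  0
  order 4: 0  0  0
  order 5: 0  0
  order 6: 0
The order-2 divided differences are all 5 (nonzero) and every higher order vanishes, so the data lies on a polynomial of degree exactly 2.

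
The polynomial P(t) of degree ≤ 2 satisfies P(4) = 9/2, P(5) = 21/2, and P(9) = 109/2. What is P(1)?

-3/2

Write P(t) = at^2 + bt + c. Substituting each data point gives a linear system:
  16a + 4b + c = 9/2
  25a + 5b + c = 21/2
  81a + 9b + c = 109/2
Solving the system yields a = 1, b = -3, c = 1/2.
So P(t) = t^2 - 3t + 1/2.
Then P(1) = -3/2.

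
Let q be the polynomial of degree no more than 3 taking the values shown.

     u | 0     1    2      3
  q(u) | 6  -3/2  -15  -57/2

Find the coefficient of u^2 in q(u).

-6

Write q(u) = au^3 + bu^2 + cu + d. Substituting each data point gives a linear system:
  d = 6
  a + b + c + d = -3/2
  8a + 4b + 2c + d = -15
  27a + 9b + 3c + d = -57/2
Solving the system yields a = 1, b = -6, c = -5/2, d = 6.
So q(u) = u^3 - 6u^2 - (5/2)u + 6.
The coefficient of u^2 is -6.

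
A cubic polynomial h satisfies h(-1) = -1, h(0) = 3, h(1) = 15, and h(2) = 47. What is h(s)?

h(s) = 2s^3 + 4s^2 + 6s + 3

Write h(s) = as^3 + bs^2 + cs + d. Substituting each data point gives a linear system:
  -a + b - c + d = -1
  d = 3
  a + b + c + d = 15
  8a + 4b + 2c + d = 47
Solving the system yields a = 2, b = 4, c = 6, d = 3.
So h(s) = 2s³ + 4s² + 6s + 3.
Check: h(1) = 15. ✓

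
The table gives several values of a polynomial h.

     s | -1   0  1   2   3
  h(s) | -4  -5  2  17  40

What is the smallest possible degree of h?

2

Forward differences of the values at s = -1, 0, 1, 2, 3:
  h  : -4  -5  2  17  40
  Δ  : -1  7  15  23
  Δ^2: 8  8  8
  Δ^3: 0  0
  Δ^4: 0
The second differences are constant (8) and nonzero, while all higher differences vanish, so the minimal degree is 2.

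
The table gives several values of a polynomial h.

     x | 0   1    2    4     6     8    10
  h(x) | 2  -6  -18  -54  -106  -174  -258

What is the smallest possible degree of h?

Divided differences on the nodes 0, 1, 2, 4, 6, 8, 10:
  order 0: 2  -6  -18  -54  -106  -174  -258
  order 1: -8  -12  -18  -26  -34  -42
  order 2: -2  -2  -2  -2  -2
  order 3: 0  0  0  0
  order 4: 0  0  0
  order 5: 0  0
  order 6: 0
The order-2 divided differences are all -2 (nonzero) and every higher order vanishes, so the data lies on a polynomial of degree exactly 2.

2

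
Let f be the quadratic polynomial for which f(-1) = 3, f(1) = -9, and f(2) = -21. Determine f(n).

Using the Lagrange interpolation formula with nodes -1, 1, 2:
  L_0(n) = (n - 1)(n - 2) / 6
  L_1(n) = (n + 1)(n - 2) / -2
  L_2(n) = (n + 1)(n - 1) / 3
Then f(n) = 3·L_0(n) - 9·L_1(n) - 21·L_2(n).
Expanding and collecting terms gives f(n) = -2n^2 - 6n - 1.
Check: f(2) = -21. ✓

f(n) = -2n^2 - 6n - 1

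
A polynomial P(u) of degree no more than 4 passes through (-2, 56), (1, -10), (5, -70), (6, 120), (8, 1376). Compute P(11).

Write P(u) = au^4 + bu^3 + cu^2 + du + e. Substituting each data point gives a linear system:
  16a - 8b + 4c - 2d + e = 56
  a + b + c + d + e = -10
  625a + 125b + 25c + 5d + e = -70
  1296a + 216b + 36c + 6d + e = 120
  4096a + 512b + 64c + 8d + e = 1376
Solving the system yields a = 1, b = -5, c = -2, d = -4, e = 0.
So P(u) = u⁴ - 5u³ - 2u² - 4u.
Then P(11) = 7700.

7700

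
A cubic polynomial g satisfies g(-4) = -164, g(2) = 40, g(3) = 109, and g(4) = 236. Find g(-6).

-584

Using the Lagrange interpolation formula with nodes -4, 2, 3, 4:
  L_0(n) = (n - 2)(n - 3)(n - 4) / -336
  L_1(n) = (n + 4)(n - 3)(n - 4) / 12
  L_2(n) = (n + 4)(n - 2)(n - 4) / -7
  L_3(n) = (n + 4)(n - 2)(n - 3) / 16
Then g(n) = -164·L_0(n) + 40·L_1(n) + 109·L_2(n) + 236·L_3(n).
Expanding and collecting terms gives g(n) = 3n^3 + 2n^2 + 2n + 4.
Evaluating at n = -6: g(-6) = -584.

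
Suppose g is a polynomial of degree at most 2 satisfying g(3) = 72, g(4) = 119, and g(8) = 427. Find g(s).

g(s) = 6s^2 + 5s + 3

Using the Lagrange interpolation formula with nodes 3, 4, 8:
  L_0(s) = (s - 4)(s - 8) / 5
  L_1(s) = (s - 3)(s - 8) / -4
  L_2(s) = (s - 3)(s - 4) / 20
Then g(s) = 72·L_0(s) + 119·L_1(s) + 427·L_2(s).
Expanding and collecting terms gives g(s) = 6s^2 + 5s + 3.
Check: g(4) = 119. ✓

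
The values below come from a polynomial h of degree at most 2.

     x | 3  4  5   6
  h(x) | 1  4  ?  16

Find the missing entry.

On equispaced nodes a degree-2 polynomial has vanishing third forward difference, so
  - h(3) + 3·h(4) - 3·h(5) + h(6) = 0.
Substituting the known values and solving for h(5):
  -3·h(5) = -27
  h(5) = 9.

9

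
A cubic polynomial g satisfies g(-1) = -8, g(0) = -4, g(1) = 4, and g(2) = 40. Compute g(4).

Write g(n) = an^3 + bn^2 + cn + d. Substituting each data point gives a linear system:
  -a + b - c + d = -8
  d = -4
  a + b + c + d = 4
  8a + 4b + 2c + d = 40
Solving the system yields a = 4, b = 2, c = 2, d = -4.
So g(n) = 4n³ + 2n² + 2n - 4.
Then g(4) = 292.

292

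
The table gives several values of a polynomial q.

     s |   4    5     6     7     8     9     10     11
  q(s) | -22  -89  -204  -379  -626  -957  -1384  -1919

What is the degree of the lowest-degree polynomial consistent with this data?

3

Forward differences of the values at s = 4, 5, 6, 7, 8, 9, 10, 11:
  q  : -22  -89  -204  -379  -626  -957  -1384  -1919
  Δ  : -67  -115  -175  -247  -331  -427  -535
  Δ^2: -48  -60  -72  -84  -96  -108
  Δ^3: -12  -12  -12  -12  -12
  Δ^4: 0  0  0  0
  Δ^5: 0  0  0
  Δ^6: 0  0
  Δ^7: 0
The third differences are constant (-12) and nonzero, while all higher differences vanish, so the minimal degree is 3.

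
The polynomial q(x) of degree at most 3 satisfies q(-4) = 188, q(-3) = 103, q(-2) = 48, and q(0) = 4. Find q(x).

Write q(x) = ax^3 + bx^2 + cx + d. Substituting each data point gives a linear system:
  -64a + 16b - 4c + d = 188
  -27a + 9b - 3c + d = 103
  -8a + 4b - 2c + d = 48
  d = 4
Solving the system yields a = -1, b = 6, c = -6, d = 4.
So q(x) = -x^3 + 6x^2 - 6x + 4.
Check: q(-2) = 48. ✓

q(x) = -x^3 + 6x^2 - 6x + 4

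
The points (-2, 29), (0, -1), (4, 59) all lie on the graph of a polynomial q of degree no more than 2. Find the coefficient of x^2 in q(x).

Write q(x) = ax^2 + bx + c. Substituting each data point gives a linear system:
  4a - 2b + c = 29
  c = -1
  16a + 4b + c = 59
Solving the system yields a = 5, b = -5, c = -1.
So q(x) = 5x^2 - 5x - 1.
The leading coefficient is 5.

5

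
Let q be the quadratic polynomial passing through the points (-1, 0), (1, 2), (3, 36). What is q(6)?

147

Forward differences of the values at s = -1, 1, 3:
  q  : 0  2  36
  Δ  : 2  34
  Δ^2: 32
The second differences are constant, confirming degree 2.
Interpolating (Newton forward form) and evaluating at s = 6 gives q(6) = 147.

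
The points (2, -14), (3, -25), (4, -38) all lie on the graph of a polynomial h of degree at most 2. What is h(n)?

h(n) = -n^2 - 6n + 2

Write h(n) = an^2 + bn + c. Substituting each data point gives a linear system:
  4a + 2b + c = -14
  9a + 3b + c = -25
  16a + 4b + c = -38
Solving the system yields a = -1, b = -6, c = 2.
So h(n) = -n^2 - 6n + 2.
Check: h(2) = -14. ✓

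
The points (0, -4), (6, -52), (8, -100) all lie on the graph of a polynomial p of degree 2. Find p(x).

p(x) = -2x^2 + 4x - 4

Write p(x) = ax^2 + bx + c. Substituting each data point gives a linear system:
  c = -4
  36a + 6b + c = -52
  64a + 8b + c = -100
Solving the system yields a = -2, b = 4, c = -4.
So p(x) = -2x² + 4x - 4.
Check: p(8) = -100. ✓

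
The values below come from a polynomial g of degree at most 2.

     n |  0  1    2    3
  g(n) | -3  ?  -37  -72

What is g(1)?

On equispaced nodes a degree-2 polynomial has vanishing third forward difference, so
  - g(0) + 3·g(1) - 3·g(2) + g(3) = 0.
Substituting the known values and solving for g(1):
  3·g(1) = -42
  g(1) = -14.

-14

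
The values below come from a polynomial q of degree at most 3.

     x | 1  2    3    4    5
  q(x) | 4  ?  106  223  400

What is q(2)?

37

On equispaced nodes a degree-3 polynomial has vanishing fourth forward difference, so
  q(1) - 4·q(2) + 6·q(3) - 4·q(4) + q(5) = 0.
Substituting the known values and solving for q(2):
  -4·q(2) = -148
  q(2) = 37.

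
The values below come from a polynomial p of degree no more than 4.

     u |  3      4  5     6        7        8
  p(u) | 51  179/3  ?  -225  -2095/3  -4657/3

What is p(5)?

The 5 known points determine the degree-4 polynomial uniquely.
Write p(u) = au^4 + bu^3 + cu^2 + du + e. Substituting each data point gives a linear system:
  81a + 27b + 9c + 3d + e = 51
  256a + 64b + 16c + 4d + e = 179/3
  1296a + 216b + 36c + 6d + e = -225
  2401a + 343b + 49c + 7d + e = -2095/3
  4096a + 512b + 64c + 8d + e = -4657/3
Solving the system yields a = -1, b = 5, c = -1/3, d = 1, e = -3.
So p(u) = -u^4 + 5u^3 - (1/3)u^2 + u - 3.
Then p(5) = -19/3.

-19/3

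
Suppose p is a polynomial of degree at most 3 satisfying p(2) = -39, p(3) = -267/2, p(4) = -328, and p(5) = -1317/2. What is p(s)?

p(s) = -6s^3 + 4s^2 - (1/2)s - 6

Using the Lagrange interpolation formula with nodes 2, 3, 4, 5:
  L_0(s) = (s - 3)(s - 4)(s - 5) / -6
  L_1(s) = (s - 2)(s - 4)(s - 5) / 2
  L_2(s) = (s - 2)(s - 3)(s - 5) / -2
  L_3(s) = (s - 2)(s - 3)(s - 4) / 6
Then p(s) = -39·L_0(s) - 267/2·L_1(s) - 328·L_2(s) - 1317/2·L_3(s).
Expanding and collecting terms gives p(s) = -6s³ + 4s² - (1/2)s - 6.
Check: p(2) = -39. ✓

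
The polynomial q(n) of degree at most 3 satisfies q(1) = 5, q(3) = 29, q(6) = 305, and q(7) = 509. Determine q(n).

Using the Lagrange interpolation formula with nodes 1, 3, 6, 7:
  L_0(n) = (n - 3)(n - 6)(n - 7) / -60
  L_1(n) = (n - 1)(n - 6)(n - 7) / 24
  L_2(n) = (n - 1)(n - 3)(n - 7) / -15
  L_3(n) = (n - 1)(n - 3)(n - 6) / 24
Then q(n) = 5·L_0(n) + 29·L_1(n) + 305·L_2(n) + 509·L_3(n).
Expanding and collecting terms gives q(n) = 2n^3 - 4n^2 + 2n + 5.
Check: q(1) = 5. ✓

q(n) = 2n^3 - 4n^2 + 2n + 5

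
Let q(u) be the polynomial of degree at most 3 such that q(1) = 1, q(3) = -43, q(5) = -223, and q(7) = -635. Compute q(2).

Forward differences of the values at u = 1, 3, 5, 7:
  q  : 1  -43  -223  -635
  Δ  : -44  -180  -412
  Δ^2: -136  -232
  Δ^3: -96
The third differences are constant, confirming degree 3.
Interpolating (Newton forward form) and evaluating at u = 2 gives q(2) = -10.

-10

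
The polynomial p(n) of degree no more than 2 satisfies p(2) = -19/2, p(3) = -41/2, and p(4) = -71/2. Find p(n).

Using the Lagrange interpolation formula with nodes 2, 3, 4:
  L_0(n) = (n - 3)(n - 4) / 2
  L_1(n) = (n - 2)(n - 4) / -1
  L_2(n) = (n - 2)(n - 3) / 2
Then p(n) = -19/2·L_0(n) - 41/2·L_1(n) - 71/2·L_2(n).
Expanding and collecting terms gives p(n) = -2n^2 - n + 1/2.
Check: p(2) = -19/2. ✓

p(n) = -2n^2 - n + 1/2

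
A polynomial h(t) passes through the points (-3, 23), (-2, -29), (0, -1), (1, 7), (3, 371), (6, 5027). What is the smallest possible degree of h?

4

Divided differences on the nodes -3, -2, 0, 1, 3, 6:
  order 0: 23  -29  -1  7  371  5027
  order 1: -52  14  8  182  1552
  order 2: 22  -2  58  274
  order 3: -6  12  36
  order 4: 3  3
  order 5: 0
The order-4 divided differences are all 3 (nonzero) and every higher order vanishes, so the data lies on a polynomial of degree exactly 4.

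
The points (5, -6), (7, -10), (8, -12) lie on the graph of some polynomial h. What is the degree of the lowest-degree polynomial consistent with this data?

1

Divided differences on the nodes 5, 7, 8:
  order 0: -6  -10  -12
  order 1: -2  -2
  order 2: 0
The order-1 divided differences are all -2 (nonzero) and every higher order vanishes, so the data lies on a polynomial of degree exactly 1.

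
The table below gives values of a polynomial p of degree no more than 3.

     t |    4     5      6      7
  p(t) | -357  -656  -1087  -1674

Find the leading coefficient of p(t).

-4

Write p(t) = at^3 + bt^2 + ct + d. Substituting each data point gives a linear system:
  64a + 16b + 4c + d = -357
  125a + 25b + 5c + d = -656
  216a + 36b + 6c + d = -1087
  343a + 49b + 7c + d = -1674
Solving the system yields a = -4, b = -6, c = -1, d = -1.
So p(t) = -4t³ - 6t² - t - 1.
The leading coefficient is -4.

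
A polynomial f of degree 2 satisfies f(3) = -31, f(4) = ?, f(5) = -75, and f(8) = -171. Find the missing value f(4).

-51

The 3 known points determine the degree-2 polynomial uniquely.
Write f(s) = as^2 + bs + c. Substituting each data point gives a linear system:
  9a + 3b + c = -31
  25a + 5b + c = -75
  64a + 8b + c = -171
Solving the system yields a = -2, b = -6, c = 5.
So f(s) = -2s^2 - 6s + 5.
Then f(4) = -51.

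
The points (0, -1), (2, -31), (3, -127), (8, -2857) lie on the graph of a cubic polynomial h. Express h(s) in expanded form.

h(s) = -6s^3 + 3s^2 + 3s - 1

Write h(s) = as^3 + bs^2 + cs + d. Substituting each data point gives a linear system:
  d = -1
  8a + 4b + 2c + d = -31
  27a + 9b + 3c + d = -127
  512a + 64b + 8c + d = -2857
Solving the system yields a = -6, b = 3, c = 3, d = -1.
So h(s) = -6s³ + 3s² + 3s - 1.
Check: h(3) = -127. ✓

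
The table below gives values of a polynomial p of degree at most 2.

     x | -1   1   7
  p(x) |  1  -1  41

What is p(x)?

Using the Lagrange interpolation formula with nodes -1, 1, 7:
  L_0(x) = (x - 1)(x - 7) / 16
  L_1(x) = (x + 1)(x - 7) / -12
  L_2(x) = (x + 1)(x - 1) / 48
Then p(x) = 1·L_0(x) - 1·L_1(x) + 41·L_2(x).
Expanding and collecting terms gives p(x) = x^2 - x - 1.
Check: p(7) = 41. ✓

p(x) = x^2 - x - 1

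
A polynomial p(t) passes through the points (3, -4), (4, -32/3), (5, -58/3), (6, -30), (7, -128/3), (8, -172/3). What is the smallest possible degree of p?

Forward differences of the values at t = 3, 4, 5, 6, 7, 8:
  p  : -4  -32/3  -58/3  -30  -128/3  -172/3
  Δ  : -20/3  -26/3  -32/3  -38/3  -44/3
  Δ^2: -2  -2  -2  -2
  Δ^3: 0  0  0
  Δ^4: 0  0
  Δ^5: 0
The second differences are constant (-2) and nonzero, while all higher differences vanish, so the minimal degree is 2.

2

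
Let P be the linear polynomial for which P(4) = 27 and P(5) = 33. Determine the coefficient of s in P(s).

6

Write P(s) = as + b. Substituting each data point gives a linear system:
  4a + b = 27
  5a + b = 33
Solving the system yields a = 6, b = 3.
So P(s) = 6s + 3.
The leading coefficient is 6.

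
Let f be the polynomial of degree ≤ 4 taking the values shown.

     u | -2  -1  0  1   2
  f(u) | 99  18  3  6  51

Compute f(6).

3651

Using the Lagrange interpolation formula with nodes -2, -1, 0, 1, 2:
  L_0(u) = (u + 1)u(u - 1)(u - 2) / 24
  L_1(u) = (u + 2)u(u - 1)(u - 2) / -6
  L_2(u) = (u + 2)(u + 1)(u - 1)(u - 2) / 4
  L_3(u) = (u + 2)(u + 1)u(u - 2) / -6
  L_4(u) = (u + 2)(u + 1)u(u - 1) / 24
Then f(u) = 99·L_0(u) + 18·L_1(u) + 3·L_2(u) + 6·L_3(u) + 51·L_4(u).
Expanding and collecting terms gives f(u) = 3u^4 - 2u^3 + 6u^2 - 4u + 3.
Evaluating at u = 6: f(6) = 3651.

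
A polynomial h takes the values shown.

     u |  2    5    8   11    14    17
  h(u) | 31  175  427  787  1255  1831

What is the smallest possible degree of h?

Forward differences of the values at u = 2, 5, 8, 11, 14, 17:
  h  : 31  175  427  787  1255  1831
  Δ  : 144  252  360  468  576
  Δ^2: 108  108  108  108
  Δ^3: 0  0  0
  Δ^4: 0  0
  Δ^5: 0
The second differences are constant (108) and nonzero, while all higher differences vanish, so the minimal degree is 2.

2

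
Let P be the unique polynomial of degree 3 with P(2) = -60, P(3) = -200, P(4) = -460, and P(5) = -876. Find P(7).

Forward differences of the values at n = 2, 3, 4, 5:
  P  : -60  -200  -460  -876
  Δ  : -140  -260  -416
  Δ^2: -120  -156
  Δ^3: -36
The third differences are constant, confirming degree 3.
Interpolating (Newton forward form) and evaluating at n = 7 gives P(7) = -2320.

-2320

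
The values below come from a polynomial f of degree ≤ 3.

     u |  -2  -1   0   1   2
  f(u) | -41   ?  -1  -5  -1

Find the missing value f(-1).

The 4 known points determine the degree-3 polynomial uniquely.
Write f(u) = au^3 + bu^2 + cu + d. Substituting each data point gives a linear system:
  -8a + 4b - 2c + d = -41
  d = -1
  a + b + c + d = -5
  8a + 4b + 2c + d = -1
Solving the system yields a = 3, b = -5, c = -2, d = -1.
So f(u) = 3u^3 - 5u^2 - 2u - 1.
Then f(-1) = -7.

-7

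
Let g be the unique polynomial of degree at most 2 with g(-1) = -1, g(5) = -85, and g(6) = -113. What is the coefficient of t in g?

Write g(t) = at^2 + bt + c. Substituting each data point gives a linear system:
  a - b + c = -1
  25a + 5b + c = -85
  36a + 6b + c = -113
Solving the system yields a = -2, b = -6, c = -5.
So g(t) = -2t^2 - 6t - 5.
The coefficient of t is -6.

-6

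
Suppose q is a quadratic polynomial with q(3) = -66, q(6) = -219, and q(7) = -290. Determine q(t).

q(t) = -5t^2 - 6t - 3

Write q(t) = at^2 + bt + c. Substituting each data point gives a linear system:
  9a + 3b + c = -66
  36a + 6b + c = -219
  49a + 7b + c = -290
Solving the system yields a = -5, b = -6, c = -3.
So q(t) = -5t^2 - 6t - 3.
Check: q(3) = -66. ✓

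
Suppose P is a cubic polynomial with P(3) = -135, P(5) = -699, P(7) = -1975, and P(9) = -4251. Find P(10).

-5854

Write P(x) = ax^3 + bx^2 + cx + d. Substituting each data point gives a linear system:
  27a + 9b + 3c + d = -135
  125a + 25b + 5c + d = -699
  343a + 49b + 7c + d = -1975
  729a + 81b + 9c + d = -4251
Solving the system yields a = -6, b = 1, c = 4, d = 6.
So P(x) = -6x^3 + x^2 + 4x + 6.
Then P(10) = -5854.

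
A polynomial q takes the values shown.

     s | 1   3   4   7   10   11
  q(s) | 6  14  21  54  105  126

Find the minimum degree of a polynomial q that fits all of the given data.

2

Divided differences on the nodes 1, 3, 4, 7, 10, 11:
  order 0: 6  14  21  54  105  126
  order 1: 4  7  11  17  21
  order 2: 1  1  1  1
  order 3: 0  0  0
  order 4: 0  0
  order 5: 0
The order-2 divided differences are all 1 (nonzero) and every higher order vanishes, so the data lies on a polynomial of degree exactly 2.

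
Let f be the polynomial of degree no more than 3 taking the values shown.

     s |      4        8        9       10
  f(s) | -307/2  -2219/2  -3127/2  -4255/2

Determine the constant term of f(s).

5/2

Write f(s) = as^3 + bs^2 + cs + d. Substituting each data point gives a linear system:
  64a + 16b + 4c + d = -307/2
  512a + 64b + 8c + d = -2219/2
  729a + 81b + 9c + d = -3127/2
  1000a + 100b + 10c + d = -4255/2
Solving the system yields a = -2, b = -1, c = -3, d = 5/2.
So f(s) = -2s^3 - s^2 - 3s + 5/2.
The constant term is 5/2.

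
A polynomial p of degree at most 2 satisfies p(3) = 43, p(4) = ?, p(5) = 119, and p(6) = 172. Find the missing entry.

The 3 known points determine the degree-2 polynomial uniquely.
Write p(n) = an^2 + bn + c. Substituting each data point gives a linear system:
  9a + 3b + c = 43
  25a + 5b + c = 119
  36a + 6b + c = 172
Solving the system yields a = 5, b = -2, c = 4.
So p(n) = 5n^2 - 2n + 4.
Then p(4) = 76.

76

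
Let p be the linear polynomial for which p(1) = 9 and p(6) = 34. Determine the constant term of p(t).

Write p(t) = at + b. Substituting each data point gives a linear system:
  a + b = 9
  6a + b = 34
Solving the system yields a = 5, b = 4.
So p(t) = 5t + 4.
The constant term is 4.

4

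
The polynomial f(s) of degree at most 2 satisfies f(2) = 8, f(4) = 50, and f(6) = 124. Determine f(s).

Write f(s) = as^2 + bs + c. Substituting each data point gives a linear system:
  4a + 2b + c = 8
  16a + 4b + c = 50
  36a + 6b + c = 124
Solving the system yields a = 4, b = -3, c = -2.
So f(s) = 4s^2 - 3s - 2.
Check: f(2) = 8. ✓

f(s) = 4s^2 - 3s - 2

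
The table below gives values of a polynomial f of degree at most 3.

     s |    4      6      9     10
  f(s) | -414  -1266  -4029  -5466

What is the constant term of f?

Write f(s) = as^3 + bs^2 + cs + d. Substituting each data point gives a linear system:
  64a + 16b + 4c + d = -414
  216a + 36b + 6c + d = -1266
  729a + 81b + 9c + d = -4029
  1000a + 100b + 10c + d = -5466
Solving the system yields a = -5, b = -4, c = -6, d = -6.
So f(s) = -5s³ - 4s² - 6s - 6.
The constant term is -6.

-6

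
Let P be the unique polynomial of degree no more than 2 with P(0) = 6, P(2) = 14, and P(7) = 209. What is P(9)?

Using the Lagrange interpolation formula with nodes 0, 2, 7:
  L_0(n) = (n - 2)(n - 7) / 14
  L_1(n) = n(n - 7) / -10
  L_2(n) = n(n - 2) / 35
Then P(n) = 6·L_0(n) + 14·L_1(n) + 209·L_2(n).
Expanding and collecting terms gives P(n) = 5n^2 - 6n + 6.
Evaluating at n = 9: P(9) = 357.

357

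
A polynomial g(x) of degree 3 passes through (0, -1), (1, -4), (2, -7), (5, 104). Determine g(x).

Write g(x) = ax^3 + bx^2 + cx + d. Substituting each data point gives a linear system:
  d = -1
  a + b + c + d = -4
  8a + 4b + 2c + d = -7
  125a + 25b + 5c + d = 104
Solving the system yields a = 2, b = -6, c = 1, d = -1.
So g(x) = 2x³ - 6x² + x - 1.
Check: g(5) = 104. ✓

g(x) = 2x^3 - 6x^2 + x - 1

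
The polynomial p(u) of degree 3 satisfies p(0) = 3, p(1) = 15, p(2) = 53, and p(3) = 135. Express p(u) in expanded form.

p(u) = 3u^3 + 4u^2 + 5u + 3

Using the Lagrange interpolation formula with nodes 0, 1, 2, 3:
  L_0(u) = (u - 1)(u - 2)(u - 3) / -6
  L_1(u) = u(u - 2)(u - 3) / 2
  L_2(u) = u(u - 1)(u - 3) / -2
  L_3(u) = u(u - 1)(u - 2) / 6
Then p(u) = 3·L_0(u) + 15·L_1(u) + 53·L_2(u) + 135·L_3(u).
Expanding and collecting terms gives p(u) = 3u^3 + 4u^2 + 5u + 3.
Check: p(1) = 15. ✓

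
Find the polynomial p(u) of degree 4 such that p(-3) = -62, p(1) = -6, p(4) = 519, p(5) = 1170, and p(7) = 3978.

p(u) = u^4 + 5u^3 - 2u^2 - 5u - 5

Using the Lagrange interpolation formula with nodes -3, 1, 4, 5, 7:
  L_0(u) = (u - 1)(u - 4)(u - 5)(u - 7) / 2240
  L_1(u) = (u + 3)(u - 4)(u - 5)(u - 7) / -288
  L_2(u) = (u + 3)(u - 1)(u - 5)(u - 7) / 63
  L_3(u) = (u + 3)(u - 1)(u - 4)(u - 7) / -64
  L_4(u) = (u + 3)(u - 1)(u - 4)(u - 5) / 360
Then p(u) = -62·L_0(u) - 6·L_1(u) + 519·L_2(u) + 1170·L_3(u) + 3978·L_4(u).
Expanding and collecting terms gives p(u) = u^4 + 5u^3 - 2u^2 - 5u - 5.
Check: p(7) = 3978. ✓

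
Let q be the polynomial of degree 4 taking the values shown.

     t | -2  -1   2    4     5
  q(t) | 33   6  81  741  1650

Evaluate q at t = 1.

18

Using the Lagrange interpolation formula with nodes -2, -1, 2, 4, 5:
  L_0(t) = (t + 1)(t - 2)(t - 4)(t - 5) / 168
  L_1(t) = (t + 2)(t - 2)(t - 4)(t - 5) / -90
  L_2(t) = (t + 2)(t + 1)(t - 4)(t - 5) / 72
  L_3(t) = (t + 2)(t + 1)(t - 2)(t - 5) / -60
  L_4(t) = (t + 2)(t + 1)(t - 2)(t - 4) / 126
Then q(t) = 33·L_0(t) + 6·L_1(t) + 81·L_2(t) + 741·L_3(t) + 1650·L_4(t).
Expanding and collecting terms gives q(t) = 2t^4 + 2t^3 + 5t^2 + 4t + 5.
Evaluating at t = 1: q(1) = 18.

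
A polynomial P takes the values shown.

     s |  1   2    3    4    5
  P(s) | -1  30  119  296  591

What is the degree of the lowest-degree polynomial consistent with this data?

3

Forward differences of the values at s = 1, 2, 3, 4, 5:
  P  : -1  30  119  296  591
  Δ  : 31  89  177  295
  Δ^2: 58  88  118
  Δ^3: 30  30
  Δ^4: 0
The third differences are constant (30) and nonzero, while all higher differences vanish, so the minimal degree is 3.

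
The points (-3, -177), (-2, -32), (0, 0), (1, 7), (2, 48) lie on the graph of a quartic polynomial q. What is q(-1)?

Using the Lagrange interpolation formula with nodes -3, -2, 0, 1, 2:
  L_0(t) = (t + 2)t(t - 1)(t - 2) / 60
  L_1(t) = (t + 3)t(t - 1)(t - 2) / -24
  L_2(t) = (t + 3)(t + 2)(t - 1)(t - 2) / 12
  L_3(t) = (t + 3)(t + 2)t(t - 2) / -12
  L_4(t) = (t + 3)(t + 2)t(t - 1) / 40
Then q(t) = -177·L_0(t) - 32·L_1(t) + 0·L_2(t) + 7·L_3(t) + 48·L_4(t).
Expanding and collecting terms gives q(t) = -t^4 + 6t^3 + 6t^2 - 4t.
Evaluating at t = -1: q(-1) = 3.

3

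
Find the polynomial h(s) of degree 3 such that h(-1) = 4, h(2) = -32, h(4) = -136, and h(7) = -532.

h(s) = -s^3 - 3s^2 - 6s

Write h(s) = as^3 + bs^2 + cs + d. Substituting each data point gives a linear system:
  -a + b - c + d = 4
  8a + 4b + 2c + d = -32
  64a + 16b + 4c + d = -136
  343a + 49b + 7c + d = -532
Solving the system yields a = -1, b = -3, c = -6, d = 0.
So h(s) = -s³ - 3s² - 6s.
Check: h(-1) = 4. ✓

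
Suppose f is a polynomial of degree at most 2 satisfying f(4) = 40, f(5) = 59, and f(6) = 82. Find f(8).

140

Forward differences of the values at t = 4, 5, 6:
  f  : 40  59  82
  Δ  : 19  23
  Δ^2: 4
The second differences are constant, confirming degree 2.
Interpolating (Newton forward form) and evaluating at t = 8 gives f(8) = 140.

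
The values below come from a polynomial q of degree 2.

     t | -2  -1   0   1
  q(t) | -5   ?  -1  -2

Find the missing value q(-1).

-2

On equispaced nodes a degree-2 polynomial has vanishing third forward difference, so
  - q(-2) + 3·q(-1) - 3·q(0) + q(1) = 0.
Substituting the known values and solving for q(-1):
  3·q(-1) = -6
  q(-1) = -2.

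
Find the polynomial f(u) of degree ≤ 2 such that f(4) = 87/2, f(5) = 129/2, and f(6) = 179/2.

f(u) = 2u^2 + 3u - 1/2

Using the Lagrange interpolation formula with nodes 4, 5, 6:
  L_0(u) = (u - 5)(u - 6) / 2
  L_1(u) = (u - 4)(u - 6) / -1
  L_2(u) = (u - 4)(u - 5) / 2
Then f(u) = 87/2·L_0(u) + 129/2·L_1(u) + 179/2·L_2(u).
Expanding and collecting terms gives f(u) = 2u² + 3u - 1/2.
Check: f(6) = 179/2. ✓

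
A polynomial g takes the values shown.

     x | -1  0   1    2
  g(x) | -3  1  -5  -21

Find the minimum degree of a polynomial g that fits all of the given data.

2

Forward differences of the values at x = -1, 0, 1, 2:
  g  : -3  1  -5  -21
  Δ  : 4  -6  -16
  Δ^2: -10  -10
  Δ^3: 0
The second differences are constant (-10) and nonzero, while all higher differences vanish, so the minimal degree is 2.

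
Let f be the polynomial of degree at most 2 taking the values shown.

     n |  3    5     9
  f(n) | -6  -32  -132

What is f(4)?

-17

Using the Lagrange interpolation formula with nodes 3, 5, 9:
  L_0(n) = (n - 5)(n - 9) / 12
  L_1(n) = (n - 3)(n - 9) / -8
  L_2(n) = (n - 3)(n - 5) / 24
Then f(n) = -6·L_0(n) - 32·L_1(n) - 132·L_2(n).
Expanding and collecting terms gives f(n) = -2n² + 3n + 3.
Evaluating at n = 4: f(4) = -17.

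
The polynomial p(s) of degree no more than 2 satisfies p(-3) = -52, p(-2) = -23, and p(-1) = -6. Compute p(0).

-1

Using the Lagrange interpolation formula with nodes -3, -2, -1:
  L_0(s) = (s + 2)(s + 1) / 2
  L_1(s) = (s + 3)(s + 1) / -1
  L_2(s) = (s + 3)(s + 2) / 2
Then p(s) = -52·L_0(s) - 23·L_1(s) - 6·L_2(s).
Expanding and collecting terms gives p(s) = -6s² - s - 1.
Evaluating at s = 0: p(0) = -1.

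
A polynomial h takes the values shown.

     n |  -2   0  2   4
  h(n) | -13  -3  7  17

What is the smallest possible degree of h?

Forward differences of the values at n = -2, 0, 2, 4:
  h  : -13  -3  7  17
  Δ  : 10  10  10
  Δ^2: 0  0
  Δ^3: 0
The first differences are constant (10) and nonzero, while all higher differences vanish, so the minimal degree is 1.

1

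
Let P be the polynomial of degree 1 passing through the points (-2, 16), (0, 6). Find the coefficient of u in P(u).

Write P(u) = au + b. Substituting each data point gives a linear system:
  -2a + b = 16
  b = 6
Solving the system yields a = -5, b = 6.
So P(u) = -5u + 6.
The leading coefficient is -5.

-5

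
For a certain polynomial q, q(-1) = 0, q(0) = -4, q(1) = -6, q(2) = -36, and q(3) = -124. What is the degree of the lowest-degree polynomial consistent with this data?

3

Forward differences of the values at s = -1, 0, 1, 2, 3:
  q  : 0  -4  -6  -36  -124
  Δ  : -4  -2  -30  -88
  Δ^2: 2  -28  -58
  Δ^3: -30  -30
  Δ^4: 0
The third differences are constant (-30) and nonzero, while all higher differences vanish, so the minimal degree is 3.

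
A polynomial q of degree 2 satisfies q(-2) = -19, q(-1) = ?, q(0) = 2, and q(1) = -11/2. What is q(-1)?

The 3 known points determine the degree-2 polynomial uniquely.
Write q(u) = au^2 + bu + c. Substituting each data point gives a linear system:
  4a - 2b + c = -19
  c = 2
  a + b + c = -11/2
Solving the system yields a = -6, b = -3/2, c = 2.
So q(u) = -6u^2 - (3/2)u + 2.
Then q(-1) = -5/2.

-5/2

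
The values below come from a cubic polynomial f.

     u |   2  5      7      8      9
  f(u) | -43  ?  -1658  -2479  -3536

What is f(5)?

The 4 known points determine the degree-3 polynomial uniquely.
Write f(u) = au^3 + bu^2 + cu + d. Substituting each data point gives a linear system:
  8a + 4b + 2c + d = -43
  343a + 49b + 7c + d = -1658
  512a + 64b + 8c + d = -2479
  729a + 81b + 9c + d = -3536
Solving the system yields a = -5, b = 2, c = -6, d = 1.
So f(u) = -5u^3 + 2u^2 - 6u + 1.
Then f(5) = -604.

-604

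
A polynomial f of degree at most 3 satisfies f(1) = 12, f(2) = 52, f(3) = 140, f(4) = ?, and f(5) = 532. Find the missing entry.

294

The 4 known points determine the degree-3 polynomial uniquely.
Write f(u) = au^3 + bu^2 + cu + d. Substituting each data point gives a linear system:
  a + b + c + d = 12
  8a + 4b + 2c + d = 52
  27a + 9b + 3c + d = 140
  125a + 25b + 5c + d = 532
Solving the system yields a = 3, b = 6, c = 1, d = 2.
So f(u) = 3u^3 + 6u^2 + u + 2.
Then f(4) = 294.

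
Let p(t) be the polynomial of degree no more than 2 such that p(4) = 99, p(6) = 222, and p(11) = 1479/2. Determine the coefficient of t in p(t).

3/2

Write p(t) = at^2 + bt + c. Substituting each data point gives a linear system:
  16a + 4b + c = 99
  36a + 6b + c = 222
  121a + 11b + c = 1479/2
Solving the system yields a = 6, b = 3/2, c = -3.
So p(t) = 6t^2 + (3/2)t - 3.
The coefficient of t is 3/2.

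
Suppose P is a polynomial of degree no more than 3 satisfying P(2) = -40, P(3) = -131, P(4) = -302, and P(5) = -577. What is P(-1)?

Using the Lagrange interpolation formula with nodes 2, 3, 4, 5:
  L_0(x) = (x - 3)(x - 4)(x - 5) / -6
  L_1(x) = (x - 2)(x - 4)(x - 5) / 2
  L_2(x) = (x - 2)(x - 3)(x - 5) / -2
  L_3(x) = (x - 2)(x - 3)(x - 4) / 6
Then P(x) = -40·L_0(x) - 131·L_1(x) - 302·L_2(x) - 577·L_3(x).
Expanding and collecting terms gives P(x) = -4x^3 - 4x^2 + 5x - 2.
Evaluating at x = -1: P(-1) = -7.

-7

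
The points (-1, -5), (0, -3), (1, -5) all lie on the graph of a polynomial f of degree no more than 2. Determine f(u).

f(u) = -2u^2 - 3

Write f(u) = au^2 + bu + c. Substituting each data point gives a linear system:
  a - b + c = -5
  c = -3
  a + b + c = -5
Solving the system yields a = -2, b = 0, c = -3.
So f(u) = -2u^2 - 3.
Check: f(0) = -3. ✓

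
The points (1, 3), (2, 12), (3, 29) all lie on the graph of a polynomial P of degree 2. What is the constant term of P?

2

Write P(t) = at^2 + bt + c. Substituting each data point gives a linear system:
  a + b + c = 3
  4a + 2b + c = 12
  9a + 3b + c = 29
Solving the system yields a = 4, b = -3, c = 2.
So P(t) = 4t^2 - 3t + 2.
The constant term is 2.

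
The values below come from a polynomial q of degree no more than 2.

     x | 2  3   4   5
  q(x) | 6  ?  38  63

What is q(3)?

The 3 known points determine the degree-2 polynomial uniquely.
Write q(x) = ax^2 + bx + c. Substituting each data point gives a linear system:
  4a + 2b + c = 6
  16a + 4b + c = 38
  25a + 5b + c = 63
Solving the system yields a = 3, b = -2, c = -2.
So q(x) = 3x^2 - 2x - 2.
Then q(3) = 19.

19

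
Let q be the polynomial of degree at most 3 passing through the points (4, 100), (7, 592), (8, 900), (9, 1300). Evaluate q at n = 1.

Write q(n) = an^3 + bn^2 + cn + d. Substituting each data point gives a linear system:
  64a + 16b + 4c + d = 100
  343a + 49b + 7c + d = 592
  512a + 64b + 8c + d = 900
  729a + 81b + 9c + d = 1300
Solving the system yields a = 2, b = -2, c = 0, d = 4.
So q(n) = 2n³ - 2n² + 4.
Then q(1) = 4.

4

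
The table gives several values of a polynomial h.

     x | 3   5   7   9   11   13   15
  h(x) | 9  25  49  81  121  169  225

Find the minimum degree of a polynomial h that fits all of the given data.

2

Forward differences of the values at x = 3, 5, 7, 9, 11, 13, 15:
  h  : 9  25  49  81  121  169  225
  Δ  : 16  24  32  40  48  56
  Δ^2: 8  8  8  8  8
  Δ^3: 0  0  0  0
  Δ^4: 0  0  0
  Δ^5: 0  0
  Δ^6: 0
The second differences are constant (8) and nonzero, while all higher differences vanish, so the minimal degree is 2.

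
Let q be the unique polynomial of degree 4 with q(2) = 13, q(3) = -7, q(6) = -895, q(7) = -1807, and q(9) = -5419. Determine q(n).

Write q(n) = an^4 + bn^3 + cn^2 + dn + e. Substituting each data point gives a linear system:
  16a + 8b + 4c + 2d + e = 13
  81a + 27b + 9c + 3d + e = -7
  1296a + 216b + 36c + 6d + e = -895
  2401a + 343b + 49c + 7d + e = -1807
  6561a + 729b + 81c + 9d + e = -5419
Solving the system yields a = -1, b = 1, c = 5, d = 1, e = -1.
So q(n) = -n⁴ + n³ + 5n² + n - 1.
Check: q(7) = -1807. ✓

q(n) = -n^4 + n^3 + 5n^2 + n - 1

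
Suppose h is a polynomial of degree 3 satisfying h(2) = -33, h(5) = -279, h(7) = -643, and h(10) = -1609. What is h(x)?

h(x) = -x^3 - 6x^2 - x + 1

Write h(x) = ax^3 + bx^2 + cx + d. Substituting each data point gives a linear system:
  8a + 4b + 2c + d = -33
  125a + 25b + 5c + d = -279
  343a + 49b + 7c + d = -643
  1000a + 100b + 10c + d = -1609
Solving the system yields a = -1, b = -6, c = -1, d = 1.
So h(x) = -x³ - 6x² - x + 1.
Check: h(5) = -279. ✓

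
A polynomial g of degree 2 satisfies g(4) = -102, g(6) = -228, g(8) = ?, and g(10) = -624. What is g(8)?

The 3 known points determine the degree-2 polynomial uniquely.
Write g(u) = au^2 + bu + c. Substituting each data point gives a linear system:
  16a + 4b + c = -102
  36a + 6b + c = -228
  100a + 10b + c = -624
Solving the system yields a = -6, b = -3, c = 6.
So g(u) = -6u^2 - 3u + 6.
Then g(8) = -402.

-402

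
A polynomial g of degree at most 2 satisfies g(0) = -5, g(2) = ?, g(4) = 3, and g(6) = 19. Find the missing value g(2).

On equispaced nodes a degree-2 polynomial has vanishing third forward difference, so
  - g(0) + 3·g(2) - 3·g(4) + g(6) = 0.
Substituting the known values and solving for g(2):
  3·g(2) = -15
  g(2) = -5.

-5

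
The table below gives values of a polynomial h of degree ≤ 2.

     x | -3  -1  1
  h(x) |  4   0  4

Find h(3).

Forward differences of the values at x = -3, -1, 1:
  h  : 4  0  4
  Δ  : -4  4
  Δ^2: 8
The second differences are constant, confirming degree 2.
Interpolating (Newton forward form) and evaluating at x = 3 gives h(3) = 16.

16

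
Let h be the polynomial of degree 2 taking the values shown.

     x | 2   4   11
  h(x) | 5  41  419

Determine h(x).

Using the Lagrange interpolation formula with nodes 2, 4, 11:
  L_0(x) = (x - 4)(x - 11) / 18
  L_1(x) = (x - 2)(x - 11) / -14
  L_2(x) = (x - 2)(x - 4) / 63
Then h(x) = 5·L_0(x) + 41·L_1(x) + 419·L_2(x).
Expanding and collecting terms gives h(x) = 4x² - 6x + 1.
Check: h(2) = 5. ✓

h(x) = 4x^2 - 6x + 1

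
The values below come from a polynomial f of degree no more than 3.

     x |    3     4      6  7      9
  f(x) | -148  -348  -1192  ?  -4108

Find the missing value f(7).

The 4 known points determine the degree-3 polynomial uniquely.
Write f(x) = ax^3 + bx^2 + cx + d. Substituting each data point gives a linear system:
  27a + 9b + 3c + d = -148
  64a + 16b + 4c + d = -348
  216a + 36b + 6c + d = -1192
  729a + 81b + 9c + d = -4108
Solving the system yields a = -6, b = 4, c = -6, d = -4.
So f(x) = -6x³ + 4x² - 6x - 4.
Then f(7) = -1908.

-1908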